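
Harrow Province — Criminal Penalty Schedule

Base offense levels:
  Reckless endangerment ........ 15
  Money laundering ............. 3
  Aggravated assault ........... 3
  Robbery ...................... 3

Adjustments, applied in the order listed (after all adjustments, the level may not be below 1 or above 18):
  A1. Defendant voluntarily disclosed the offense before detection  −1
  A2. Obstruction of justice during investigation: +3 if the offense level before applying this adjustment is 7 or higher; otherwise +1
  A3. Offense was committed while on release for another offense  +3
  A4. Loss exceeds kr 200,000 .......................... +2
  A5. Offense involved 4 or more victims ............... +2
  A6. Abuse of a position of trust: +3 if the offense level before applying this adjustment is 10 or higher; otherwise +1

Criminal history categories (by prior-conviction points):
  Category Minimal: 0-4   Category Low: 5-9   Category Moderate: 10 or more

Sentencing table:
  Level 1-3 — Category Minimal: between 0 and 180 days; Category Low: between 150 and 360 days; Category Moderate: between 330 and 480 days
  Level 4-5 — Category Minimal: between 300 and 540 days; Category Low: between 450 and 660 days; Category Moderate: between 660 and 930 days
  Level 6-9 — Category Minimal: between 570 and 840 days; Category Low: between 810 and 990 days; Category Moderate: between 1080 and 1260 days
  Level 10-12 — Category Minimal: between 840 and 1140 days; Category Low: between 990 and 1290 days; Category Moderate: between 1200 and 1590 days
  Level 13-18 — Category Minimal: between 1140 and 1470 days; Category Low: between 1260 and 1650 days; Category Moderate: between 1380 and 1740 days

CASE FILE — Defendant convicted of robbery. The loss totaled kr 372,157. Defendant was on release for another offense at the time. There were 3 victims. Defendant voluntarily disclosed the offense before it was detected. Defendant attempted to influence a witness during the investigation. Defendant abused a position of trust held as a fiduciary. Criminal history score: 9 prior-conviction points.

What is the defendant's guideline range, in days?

Base offense level for robbery: 3.
A1 applies: 3 − 1 = 2.
A2 applies (level before this adjustment is 2 < 7, so +1): 2 + 1 = 3.
A3 applies: 3 + 3 = 6.
A4 applies: 6 + 2 = 8.
A5 does not apply.
A6 applies (level before this adjustment is 8 < 10, so +1): 8 + 1 = 9.
Final offense level: 9.
Criminal history: 9 prior points → Category Low (5-9).
Level 9 falls in the 6-9 band.
Grid: Level 6-9 × Category Low = 810-990 days.

810-990 days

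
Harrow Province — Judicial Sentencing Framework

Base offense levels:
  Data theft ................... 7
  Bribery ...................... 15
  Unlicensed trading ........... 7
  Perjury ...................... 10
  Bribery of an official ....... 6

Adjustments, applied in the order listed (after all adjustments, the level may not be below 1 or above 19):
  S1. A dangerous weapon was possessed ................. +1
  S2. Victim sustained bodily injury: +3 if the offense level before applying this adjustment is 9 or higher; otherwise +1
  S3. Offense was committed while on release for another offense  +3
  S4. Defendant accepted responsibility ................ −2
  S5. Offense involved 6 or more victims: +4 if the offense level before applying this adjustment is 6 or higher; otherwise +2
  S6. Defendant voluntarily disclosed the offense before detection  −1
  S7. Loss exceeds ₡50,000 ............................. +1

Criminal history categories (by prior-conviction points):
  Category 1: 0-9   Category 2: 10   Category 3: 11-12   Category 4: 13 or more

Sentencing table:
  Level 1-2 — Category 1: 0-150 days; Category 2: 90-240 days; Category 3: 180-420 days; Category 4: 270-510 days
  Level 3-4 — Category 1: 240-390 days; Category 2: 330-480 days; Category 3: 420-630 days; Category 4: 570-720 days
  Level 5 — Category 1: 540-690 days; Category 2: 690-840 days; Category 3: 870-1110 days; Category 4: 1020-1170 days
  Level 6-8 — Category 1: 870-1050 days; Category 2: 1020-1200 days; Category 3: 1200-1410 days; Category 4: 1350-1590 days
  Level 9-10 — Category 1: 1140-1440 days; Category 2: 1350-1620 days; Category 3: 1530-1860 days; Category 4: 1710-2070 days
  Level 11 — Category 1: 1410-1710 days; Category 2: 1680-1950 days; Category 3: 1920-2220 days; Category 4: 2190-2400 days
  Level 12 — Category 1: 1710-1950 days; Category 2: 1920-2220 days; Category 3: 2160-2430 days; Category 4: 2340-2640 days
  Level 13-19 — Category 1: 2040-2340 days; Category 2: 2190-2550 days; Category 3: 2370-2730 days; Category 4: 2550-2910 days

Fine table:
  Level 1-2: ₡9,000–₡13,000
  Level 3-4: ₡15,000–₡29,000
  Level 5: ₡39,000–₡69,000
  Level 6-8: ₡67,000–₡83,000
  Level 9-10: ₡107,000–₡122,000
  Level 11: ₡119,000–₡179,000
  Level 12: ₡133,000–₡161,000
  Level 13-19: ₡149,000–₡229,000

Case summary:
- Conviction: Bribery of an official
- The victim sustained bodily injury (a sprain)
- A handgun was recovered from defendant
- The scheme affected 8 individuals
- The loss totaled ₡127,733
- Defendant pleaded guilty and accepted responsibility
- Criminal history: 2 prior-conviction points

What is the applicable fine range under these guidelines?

Base offense level for bribery of an official: 6.
S1 applies: 6 + 1 = 7.
S2 applies (level before this adjustment is 7 < 9, so +1): 7 + 1 = 8.
S4 applies: 8 − 2 = 6.
S5 applies (level before this adjustment is 6 ≥ 6, so +4): 6 + 4 = 10.
S6 does not apply.
S7 applies: 10 + 1 = 11.
Final offense level: 11.
Level 11 falls in the 11 band.
Fine table: Level 11 → ₡119,000–₡179,000.

₡119,000–₡179,000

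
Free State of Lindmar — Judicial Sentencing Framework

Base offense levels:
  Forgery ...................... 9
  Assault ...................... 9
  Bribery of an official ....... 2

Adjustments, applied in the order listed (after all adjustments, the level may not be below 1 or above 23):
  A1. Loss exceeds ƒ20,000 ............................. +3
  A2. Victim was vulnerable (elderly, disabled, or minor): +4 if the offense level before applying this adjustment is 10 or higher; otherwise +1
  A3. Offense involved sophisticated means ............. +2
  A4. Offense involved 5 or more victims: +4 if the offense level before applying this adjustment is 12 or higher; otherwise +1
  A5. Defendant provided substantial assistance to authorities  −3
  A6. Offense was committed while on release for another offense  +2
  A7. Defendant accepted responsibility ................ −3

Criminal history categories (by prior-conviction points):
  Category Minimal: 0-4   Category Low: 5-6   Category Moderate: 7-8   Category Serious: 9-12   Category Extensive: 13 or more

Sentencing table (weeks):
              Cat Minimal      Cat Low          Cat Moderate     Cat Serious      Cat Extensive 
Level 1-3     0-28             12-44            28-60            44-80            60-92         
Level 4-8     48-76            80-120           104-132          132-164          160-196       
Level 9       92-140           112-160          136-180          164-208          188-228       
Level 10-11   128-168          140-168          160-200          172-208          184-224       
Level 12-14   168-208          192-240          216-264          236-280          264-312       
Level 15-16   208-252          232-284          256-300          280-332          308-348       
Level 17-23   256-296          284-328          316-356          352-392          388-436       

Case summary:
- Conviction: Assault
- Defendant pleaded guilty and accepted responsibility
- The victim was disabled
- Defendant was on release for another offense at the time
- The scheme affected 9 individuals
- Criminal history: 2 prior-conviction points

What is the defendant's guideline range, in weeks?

128-168 weeks

Base offense level for assault: 9.
A1 does not apply.
A2 applies (level before this adjustment is 9 < 10, so +1): 9 + 1 = 10.
A3 does not apply.
A4 applies (level before this adjustment is 10 < 12, so +1): 10 + 1 = 11.
A5 does not apply.
A6 applies: 11 + 2 = 13.
A7 applies: 13 − 3 = 10.
Final offense level: 10.
Criminal history: 2 prior points → Category Minimal (0-4).
Level 10 falls in the 10-11 band.
Grid: Level 10-11 × Category Minimal = 128-168 weeks.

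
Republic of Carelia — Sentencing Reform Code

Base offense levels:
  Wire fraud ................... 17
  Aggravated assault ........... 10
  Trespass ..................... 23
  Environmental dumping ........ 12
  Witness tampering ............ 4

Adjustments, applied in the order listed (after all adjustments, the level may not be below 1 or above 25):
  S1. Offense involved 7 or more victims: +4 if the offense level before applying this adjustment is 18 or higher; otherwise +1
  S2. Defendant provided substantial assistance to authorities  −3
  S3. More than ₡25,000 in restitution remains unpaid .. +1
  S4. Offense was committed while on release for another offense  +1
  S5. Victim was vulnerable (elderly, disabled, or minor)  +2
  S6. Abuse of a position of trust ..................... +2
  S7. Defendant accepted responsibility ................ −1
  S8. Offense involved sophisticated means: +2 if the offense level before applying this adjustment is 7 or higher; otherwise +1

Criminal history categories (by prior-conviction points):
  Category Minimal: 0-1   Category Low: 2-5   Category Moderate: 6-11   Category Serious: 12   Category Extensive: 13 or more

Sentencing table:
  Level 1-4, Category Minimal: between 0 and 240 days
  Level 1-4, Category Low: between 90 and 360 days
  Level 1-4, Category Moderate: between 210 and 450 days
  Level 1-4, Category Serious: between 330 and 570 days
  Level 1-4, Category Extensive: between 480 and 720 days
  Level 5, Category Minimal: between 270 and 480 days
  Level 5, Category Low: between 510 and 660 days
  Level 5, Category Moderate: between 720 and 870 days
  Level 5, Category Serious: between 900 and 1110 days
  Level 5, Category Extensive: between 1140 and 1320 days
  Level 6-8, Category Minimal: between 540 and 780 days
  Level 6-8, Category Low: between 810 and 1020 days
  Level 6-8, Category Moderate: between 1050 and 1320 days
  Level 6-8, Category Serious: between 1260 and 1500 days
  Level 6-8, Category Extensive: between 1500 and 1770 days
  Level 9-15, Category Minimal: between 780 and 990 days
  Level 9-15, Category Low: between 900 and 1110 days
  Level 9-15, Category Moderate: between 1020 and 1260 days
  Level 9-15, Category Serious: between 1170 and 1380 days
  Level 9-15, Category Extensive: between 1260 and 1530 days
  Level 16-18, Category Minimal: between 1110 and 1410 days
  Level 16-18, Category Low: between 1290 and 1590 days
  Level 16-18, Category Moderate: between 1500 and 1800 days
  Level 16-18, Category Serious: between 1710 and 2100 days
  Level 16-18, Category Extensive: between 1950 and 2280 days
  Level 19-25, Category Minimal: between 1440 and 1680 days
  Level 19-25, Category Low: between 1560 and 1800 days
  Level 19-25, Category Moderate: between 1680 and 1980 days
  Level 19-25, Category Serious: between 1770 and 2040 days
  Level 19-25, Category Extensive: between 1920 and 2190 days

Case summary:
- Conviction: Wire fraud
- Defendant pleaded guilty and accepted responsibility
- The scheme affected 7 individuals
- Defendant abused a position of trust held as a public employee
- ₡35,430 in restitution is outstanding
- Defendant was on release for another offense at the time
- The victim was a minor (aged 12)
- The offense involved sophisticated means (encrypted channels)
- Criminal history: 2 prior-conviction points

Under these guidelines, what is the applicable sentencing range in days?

1560-1800 days

Base offense level for wire fraud: 17.
S1 applies (level before this adjustment is 17 < 18, so +1): 17 + 1 = 18.
S3 applies: 18 + 1 = 19.
S4 applies: 19 + 1 = 20.
S5 applies: 20 + 2 = 22.
S6 applies: 22 + 2 = 24.
S7 applies: 24 − 1 = 23.
S8 applies (level before this adjustment is 23 ≥ 7, so +2): 23 + 2 = 25.
Final offense level: 25.
Criminal history: 2 prior points → Category Low (2-5).
Level 25 falls in the 19-25 band.
Grid: Level 19-25 × Category Low = 1560-1800 days.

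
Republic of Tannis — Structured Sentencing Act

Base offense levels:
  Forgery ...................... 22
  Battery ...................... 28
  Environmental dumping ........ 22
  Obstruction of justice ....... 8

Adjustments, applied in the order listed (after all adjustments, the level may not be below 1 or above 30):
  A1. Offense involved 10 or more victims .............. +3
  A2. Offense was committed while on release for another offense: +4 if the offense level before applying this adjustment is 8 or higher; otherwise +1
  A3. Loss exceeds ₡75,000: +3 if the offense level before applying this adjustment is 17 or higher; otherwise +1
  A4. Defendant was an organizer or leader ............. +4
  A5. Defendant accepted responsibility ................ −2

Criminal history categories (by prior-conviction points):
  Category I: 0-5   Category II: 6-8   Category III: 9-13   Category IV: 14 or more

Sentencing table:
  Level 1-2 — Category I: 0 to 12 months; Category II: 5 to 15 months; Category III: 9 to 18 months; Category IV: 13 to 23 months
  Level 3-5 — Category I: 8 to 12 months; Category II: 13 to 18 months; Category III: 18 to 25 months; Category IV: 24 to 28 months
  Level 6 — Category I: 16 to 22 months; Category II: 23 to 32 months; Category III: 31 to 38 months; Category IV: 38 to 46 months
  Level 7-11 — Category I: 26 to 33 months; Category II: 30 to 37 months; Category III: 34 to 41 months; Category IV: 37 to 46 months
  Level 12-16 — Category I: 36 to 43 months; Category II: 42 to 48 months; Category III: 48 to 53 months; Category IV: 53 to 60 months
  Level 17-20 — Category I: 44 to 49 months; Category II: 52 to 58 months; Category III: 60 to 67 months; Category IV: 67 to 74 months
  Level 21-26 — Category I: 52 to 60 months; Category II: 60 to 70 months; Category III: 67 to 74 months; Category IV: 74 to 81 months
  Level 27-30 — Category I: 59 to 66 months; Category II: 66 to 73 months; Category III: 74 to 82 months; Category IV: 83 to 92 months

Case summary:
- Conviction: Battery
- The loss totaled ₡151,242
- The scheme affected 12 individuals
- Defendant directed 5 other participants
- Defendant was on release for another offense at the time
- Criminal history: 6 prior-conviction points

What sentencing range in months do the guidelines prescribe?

Base offense level for battery: 28.
A1 applies: 28 + 3 = 31.
A2 applies (level before this adjustment is 31 ≥ 8, so +4): 31 + 4 = 35.
A3 applies (level before this adjustment is 35 ≥ 17, so +3): 35 + 3 = 38.
A4 applies: 38 + 4 = 42.
A5 does not apply.
Level 42 exceeds the maximum of 30; capped at 30.
Final offense level: 30.
Criminal history: 6 prior points → Category II (6-8).
Level 30 falls in the 27-30 band.
Grid: Level 27-30 × Category II = 66-73 months.

66-73 months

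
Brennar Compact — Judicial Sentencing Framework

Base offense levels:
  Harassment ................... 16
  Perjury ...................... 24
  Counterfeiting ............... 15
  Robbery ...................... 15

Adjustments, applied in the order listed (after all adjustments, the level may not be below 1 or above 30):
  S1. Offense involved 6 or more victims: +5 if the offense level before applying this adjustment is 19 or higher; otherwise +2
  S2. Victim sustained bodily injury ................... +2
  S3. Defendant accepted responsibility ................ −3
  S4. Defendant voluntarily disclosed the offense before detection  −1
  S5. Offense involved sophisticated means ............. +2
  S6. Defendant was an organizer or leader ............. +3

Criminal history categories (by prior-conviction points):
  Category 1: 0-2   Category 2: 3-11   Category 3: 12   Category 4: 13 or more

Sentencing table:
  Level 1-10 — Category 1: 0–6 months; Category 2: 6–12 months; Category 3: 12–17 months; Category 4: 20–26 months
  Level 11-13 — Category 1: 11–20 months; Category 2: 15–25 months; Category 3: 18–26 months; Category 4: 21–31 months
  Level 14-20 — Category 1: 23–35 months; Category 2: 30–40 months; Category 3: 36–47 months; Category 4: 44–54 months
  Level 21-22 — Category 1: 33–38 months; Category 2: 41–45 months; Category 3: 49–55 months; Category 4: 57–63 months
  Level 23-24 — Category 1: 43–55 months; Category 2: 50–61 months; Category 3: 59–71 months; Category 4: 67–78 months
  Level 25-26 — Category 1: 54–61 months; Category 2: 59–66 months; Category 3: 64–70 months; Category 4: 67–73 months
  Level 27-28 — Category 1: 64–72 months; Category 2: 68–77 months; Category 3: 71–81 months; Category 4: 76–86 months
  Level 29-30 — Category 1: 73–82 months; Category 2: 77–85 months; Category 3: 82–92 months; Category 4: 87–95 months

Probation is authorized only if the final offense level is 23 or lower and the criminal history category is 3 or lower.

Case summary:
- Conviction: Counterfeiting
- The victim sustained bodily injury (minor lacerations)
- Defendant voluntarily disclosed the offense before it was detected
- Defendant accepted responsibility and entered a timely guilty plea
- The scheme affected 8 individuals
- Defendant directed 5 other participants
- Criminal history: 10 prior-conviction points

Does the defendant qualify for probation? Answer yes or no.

Yes

Base offense level for counterfeiting: 15.
S1 applies (level before this adjustment is 15 < 19, so +2): 15 + 2 = 17.
S2 applies: 17 + 2 = 19.
S3 applies: 19 − 3 = 16.
S4 applies: 16 − 1 = 15.
S5 does not apply.
S6 applies: 15 + 3 = 18.
Final offense level: 18.
Criminal history: 10 prior points → Category 2 (3-11).
Level 18 falls in the 14-20 band.
Grid: Level 14-20 × Category 2 = 30-40 months.
Probation check: level 18 ≤ 23 and category 2 ≤ 3 → eligible.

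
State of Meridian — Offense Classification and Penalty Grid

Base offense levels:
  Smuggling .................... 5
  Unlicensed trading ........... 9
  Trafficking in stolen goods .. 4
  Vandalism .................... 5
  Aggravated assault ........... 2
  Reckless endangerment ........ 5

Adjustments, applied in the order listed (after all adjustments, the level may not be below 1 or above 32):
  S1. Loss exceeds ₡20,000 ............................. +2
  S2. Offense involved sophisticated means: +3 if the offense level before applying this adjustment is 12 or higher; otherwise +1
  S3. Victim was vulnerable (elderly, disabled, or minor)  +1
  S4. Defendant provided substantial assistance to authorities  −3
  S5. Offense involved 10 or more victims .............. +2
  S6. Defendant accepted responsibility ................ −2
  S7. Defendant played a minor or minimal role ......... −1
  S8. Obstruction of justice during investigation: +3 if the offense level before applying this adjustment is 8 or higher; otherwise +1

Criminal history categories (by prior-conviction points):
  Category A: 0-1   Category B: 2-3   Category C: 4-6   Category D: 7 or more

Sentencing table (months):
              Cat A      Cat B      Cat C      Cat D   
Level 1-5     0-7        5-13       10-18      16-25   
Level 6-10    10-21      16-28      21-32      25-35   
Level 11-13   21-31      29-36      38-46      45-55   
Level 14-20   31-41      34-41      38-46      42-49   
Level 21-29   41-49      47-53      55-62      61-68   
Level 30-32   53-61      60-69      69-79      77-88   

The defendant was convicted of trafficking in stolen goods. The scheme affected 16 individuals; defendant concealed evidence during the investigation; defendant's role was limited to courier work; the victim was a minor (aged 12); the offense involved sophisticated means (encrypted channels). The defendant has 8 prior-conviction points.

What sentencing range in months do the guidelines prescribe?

25-35 months

Base offense level for trafficking in stolen goods: 4.
S1 does not apply.
S2 applies (level before this adjustment is 4 < 12, so +1): 4 + 1 = 5.
S3 applies: 5 + 1 = 6.
S4 does not apply.
S5 applies: 6 + 2 = 8.
S7 applies: 8 − 1 = 7.
S8 applies (level before this adjustment is 7 < 8, so +1): 7 + 1 = 8.
Final offense level: 8.
Criminal history: 8 prior points → Category D (7+).
Level 8 falls in the 6-10 band.
Grid: Level 6-10 × Category D = 25-35 months.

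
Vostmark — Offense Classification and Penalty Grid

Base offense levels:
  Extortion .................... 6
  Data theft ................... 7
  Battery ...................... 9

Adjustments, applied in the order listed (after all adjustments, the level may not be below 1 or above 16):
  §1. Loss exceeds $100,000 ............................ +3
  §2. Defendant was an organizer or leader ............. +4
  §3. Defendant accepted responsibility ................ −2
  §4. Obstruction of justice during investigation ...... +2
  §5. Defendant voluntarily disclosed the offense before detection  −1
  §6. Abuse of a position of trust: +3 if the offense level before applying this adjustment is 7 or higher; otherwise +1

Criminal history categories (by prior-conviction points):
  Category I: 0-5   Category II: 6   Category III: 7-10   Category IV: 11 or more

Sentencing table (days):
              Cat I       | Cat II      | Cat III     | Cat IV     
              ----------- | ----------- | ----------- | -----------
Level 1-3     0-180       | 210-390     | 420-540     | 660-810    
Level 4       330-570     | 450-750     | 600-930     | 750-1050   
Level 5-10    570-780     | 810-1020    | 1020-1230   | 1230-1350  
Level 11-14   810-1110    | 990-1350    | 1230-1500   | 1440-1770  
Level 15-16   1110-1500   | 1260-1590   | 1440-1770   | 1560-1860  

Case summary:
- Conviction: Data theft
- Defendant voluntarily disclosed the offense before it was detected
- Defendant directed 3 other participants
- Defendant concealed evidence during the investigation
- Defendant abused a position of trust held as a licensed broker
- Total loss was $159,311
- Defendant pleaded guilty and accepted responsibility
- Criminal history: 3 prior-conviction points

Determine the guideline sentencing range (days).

Base offense level for data theft: 7.
§1 applies: 7 + 3 = 10.
§2 applies: 10 + 4 = 14.
§3 applies: 14 − 2 = 12.
§4 applies: 12 + 2 = 14.
§5 applies: 14 − 1 = 13.
§6 applies (level before this adjustment is 13 ≥ 7, so +3): 13 + 3 = 16.
Final offense level: 16.
Criminal history: 3 prior points → Category I (0-5).
Level 16 falls in the 15-16 band.
Grid: Level 15-16 × Category I = 1110-1500 days.

1110-1500 days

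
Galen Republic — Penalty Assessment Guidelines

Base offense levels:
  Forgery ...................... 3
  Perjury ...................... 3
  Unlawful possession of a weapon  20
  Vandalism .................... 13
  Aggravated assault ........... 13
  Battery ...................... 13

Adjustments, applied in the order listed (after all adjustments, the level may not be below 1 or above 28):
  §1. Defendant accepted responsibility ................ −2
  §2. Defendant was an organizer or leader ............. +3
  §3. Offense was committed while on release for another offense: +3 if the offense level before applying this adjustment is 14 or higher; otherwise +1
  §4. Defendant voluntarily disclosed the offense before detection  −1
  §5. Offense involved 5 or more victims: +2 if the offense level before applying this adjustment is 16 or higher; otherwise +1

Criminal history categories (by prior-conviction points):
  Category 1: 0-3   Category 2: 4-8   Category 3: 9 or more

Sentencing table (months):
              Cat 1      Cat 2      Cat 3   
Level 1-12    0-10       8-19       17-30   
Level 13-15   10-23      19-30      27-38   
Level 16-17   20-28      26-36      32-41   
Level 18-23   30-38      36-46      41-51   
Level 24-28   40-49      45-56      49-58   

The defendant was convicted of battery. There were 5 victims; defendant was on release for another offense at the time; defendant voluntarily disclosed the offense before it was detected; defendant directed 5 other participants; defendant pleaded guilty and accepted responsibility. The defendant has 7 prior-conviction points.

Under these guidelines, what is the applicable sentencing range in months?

36-46 months

Base offense level for battery: 13.
§1 applies: 13 − 2 = 11.
§2 applies: 11 + 3 = 14.
§3 applies (level before this adjustment is 14 ≥ 14, so +3): 14 + 3 = 17.
§4 applies: 17 − 1 = 16.
§5 applies (level before this adjustment is 16 ≥ 16, so +2): 16 + 2 = 18.
Final offense level: 18.
Criminal history: 7 prior points → Category 2 (4-8).
Level 18 falls in the 18-23 band.
Grid: Level 18-23 × Category 2 = 36-46 months.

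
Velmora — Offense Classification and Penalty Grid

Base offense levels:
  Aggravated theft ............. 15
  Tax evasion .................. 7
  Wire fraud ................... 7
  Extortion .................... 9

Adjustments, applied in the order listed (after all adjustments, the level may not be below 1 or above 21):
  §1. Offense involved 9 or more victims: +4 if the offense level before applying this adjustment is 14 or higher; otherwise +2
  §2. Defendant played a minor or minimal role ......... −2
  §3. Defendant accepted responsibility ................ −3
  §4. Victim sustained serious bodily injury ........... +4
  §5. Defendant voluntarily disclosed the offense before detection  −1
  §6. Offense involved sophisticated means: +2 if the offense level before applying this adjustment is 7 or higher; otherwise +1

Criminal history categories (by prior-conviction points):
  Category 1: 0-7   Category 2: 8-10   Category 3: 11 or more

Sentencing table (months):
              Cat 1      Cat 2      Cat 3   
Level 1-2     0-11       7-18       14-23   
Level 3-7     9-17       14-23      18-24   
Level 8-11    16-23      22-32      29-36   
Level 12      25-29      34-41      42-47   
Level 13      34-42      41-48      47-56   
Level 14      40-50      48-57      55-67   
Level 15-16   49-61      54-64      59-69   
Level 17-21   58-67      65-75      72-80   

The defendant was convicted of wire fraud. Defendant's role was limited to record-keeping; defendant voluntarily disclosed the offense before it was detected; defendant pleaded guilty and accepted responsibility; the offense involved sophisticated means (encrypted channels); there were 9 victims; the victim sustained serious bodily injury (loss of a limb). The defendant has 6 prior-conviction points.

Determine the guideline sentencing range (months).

Base offense level for wire fraud: 7.
§1 applies (level before this adjustment is 7 < 14, so +2): 7 + 2 = 9.
§2 applies: 9 − 2 = 7.
§3 applies: 7 − 3 = 4.
§4 applies: 4 + 4 = 8.
§5 applies: 8 − 1 = 7.
§6 applies (level before this adjustment is 7 ≥ 7, so +2): 7 + 2 = 9.
Final offense level: 9.
Criminal history: 6 prior points → Category 1 (0-7).
Level 9 falls in the 8-11 band.
Grid: Level 8-11 × Category 1 = 16-23 months.

16-23 months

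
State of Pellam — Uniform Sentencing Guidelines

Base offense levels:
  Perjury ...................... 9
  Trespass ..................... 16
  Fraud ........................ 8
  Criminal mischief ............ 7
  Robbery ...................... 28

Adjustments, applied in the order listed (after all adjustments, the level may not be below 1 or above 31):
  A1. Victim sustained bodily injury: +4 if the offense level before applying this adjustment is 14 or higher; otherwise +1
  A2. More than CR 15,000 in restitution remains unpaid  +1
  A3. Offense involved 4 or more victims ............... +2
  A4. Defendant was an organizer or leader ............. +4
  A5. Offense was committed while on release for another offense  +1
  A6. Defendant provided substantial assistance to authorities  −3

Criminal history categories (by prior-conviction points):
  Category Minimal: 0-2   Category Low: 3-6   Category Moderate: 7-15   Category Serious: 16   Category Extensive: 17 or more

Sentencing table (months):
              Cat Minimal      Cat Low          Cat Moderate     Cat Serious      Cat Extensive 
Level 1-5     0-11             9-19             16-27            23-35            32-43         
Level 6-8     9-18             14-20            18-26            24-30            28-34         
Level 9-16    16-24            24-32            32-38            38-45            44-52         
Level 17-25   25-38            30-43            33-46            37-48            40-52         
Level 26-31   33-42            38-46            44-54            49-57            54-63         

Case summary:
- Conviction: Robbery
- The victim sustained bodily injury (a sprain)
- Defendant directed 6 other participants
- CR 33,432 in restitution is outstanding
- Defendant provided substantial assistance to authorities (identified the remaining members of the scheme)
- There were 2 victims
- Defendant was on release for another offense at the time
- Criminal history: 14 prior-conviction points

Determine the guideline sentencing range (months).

44-54 months

Base offense level for robbery: 28.
A1 applies (level before this adjustment is 28 ≥ 14, so +4): 28 + 4 = 32.
A2 applies: 32 + 1 = 33.
A3 does not apply.
A4 applies: 33 + 4 = 37.
A5 applies: 37 + 1 = 38.
A6 applies: 38 − 3 = 35.
Level 35 exceeds the maximum of 31; capped at 31.
Final offense level: 31.
Criminal history: 14 prior points → Category Moderate (7-15).
Level 31 falls in the 26-31 band.
Grid: Level 26-31 × Category Moderate = 44-54 months.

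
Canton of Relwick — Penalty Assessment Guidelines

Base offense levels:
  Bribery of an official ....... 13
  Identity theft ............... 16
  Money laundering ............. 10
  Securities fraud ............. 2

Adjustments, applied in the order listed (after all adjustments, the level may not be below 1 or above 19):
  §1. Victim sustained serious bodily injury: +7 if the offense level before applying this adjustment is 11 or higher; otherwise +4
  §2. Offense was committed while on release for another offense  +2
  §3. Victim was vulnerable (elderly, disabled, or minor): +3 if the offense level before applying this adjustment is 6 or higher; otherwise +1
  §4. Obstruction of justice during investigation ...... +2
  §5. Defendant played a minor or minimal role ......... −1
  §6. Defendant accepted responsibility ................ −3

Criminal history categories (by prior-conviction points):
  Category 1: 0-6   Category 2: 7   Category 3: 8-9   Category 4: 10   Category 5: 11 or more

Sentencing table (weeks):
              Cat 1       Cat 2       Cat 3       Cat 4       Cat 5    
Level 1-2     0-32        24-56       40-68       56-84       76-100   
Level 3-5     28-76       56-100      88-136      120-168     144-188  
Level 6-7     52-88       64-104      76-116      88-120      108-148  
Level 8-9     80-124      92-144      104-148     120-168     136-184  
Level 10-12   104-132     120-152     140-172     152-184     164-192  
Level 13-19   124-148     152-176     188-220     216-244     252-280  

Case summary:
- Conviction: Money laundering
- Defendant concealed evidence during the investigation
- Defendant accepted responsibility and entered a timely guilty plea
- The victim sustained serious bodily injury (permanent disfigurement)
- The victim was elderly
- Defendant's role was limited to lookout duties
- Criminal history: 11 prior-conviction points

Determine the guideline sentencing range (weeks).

252-280 weeks

Base offense level for money laundering: 10.
§1 applies (level before this adjustment is 10 < 11, so +4): 10 + 4 = 14.
§3 applies (level before this adjustment is 14 ≥ 6, so +3): 14 + 3 = 17.
§4 applies: 17 + 2 = 19.
§5 applies: 19 − 1 = 18.
§6 applies: 18 − 3 = 15.
Final offense level: 15.
Criminal history: 11 prior points → Category 5 (11+).
Level 15 falls in the 13-19 band.
Grid: Level 13-19 × Category 5 = 252-280 weeks.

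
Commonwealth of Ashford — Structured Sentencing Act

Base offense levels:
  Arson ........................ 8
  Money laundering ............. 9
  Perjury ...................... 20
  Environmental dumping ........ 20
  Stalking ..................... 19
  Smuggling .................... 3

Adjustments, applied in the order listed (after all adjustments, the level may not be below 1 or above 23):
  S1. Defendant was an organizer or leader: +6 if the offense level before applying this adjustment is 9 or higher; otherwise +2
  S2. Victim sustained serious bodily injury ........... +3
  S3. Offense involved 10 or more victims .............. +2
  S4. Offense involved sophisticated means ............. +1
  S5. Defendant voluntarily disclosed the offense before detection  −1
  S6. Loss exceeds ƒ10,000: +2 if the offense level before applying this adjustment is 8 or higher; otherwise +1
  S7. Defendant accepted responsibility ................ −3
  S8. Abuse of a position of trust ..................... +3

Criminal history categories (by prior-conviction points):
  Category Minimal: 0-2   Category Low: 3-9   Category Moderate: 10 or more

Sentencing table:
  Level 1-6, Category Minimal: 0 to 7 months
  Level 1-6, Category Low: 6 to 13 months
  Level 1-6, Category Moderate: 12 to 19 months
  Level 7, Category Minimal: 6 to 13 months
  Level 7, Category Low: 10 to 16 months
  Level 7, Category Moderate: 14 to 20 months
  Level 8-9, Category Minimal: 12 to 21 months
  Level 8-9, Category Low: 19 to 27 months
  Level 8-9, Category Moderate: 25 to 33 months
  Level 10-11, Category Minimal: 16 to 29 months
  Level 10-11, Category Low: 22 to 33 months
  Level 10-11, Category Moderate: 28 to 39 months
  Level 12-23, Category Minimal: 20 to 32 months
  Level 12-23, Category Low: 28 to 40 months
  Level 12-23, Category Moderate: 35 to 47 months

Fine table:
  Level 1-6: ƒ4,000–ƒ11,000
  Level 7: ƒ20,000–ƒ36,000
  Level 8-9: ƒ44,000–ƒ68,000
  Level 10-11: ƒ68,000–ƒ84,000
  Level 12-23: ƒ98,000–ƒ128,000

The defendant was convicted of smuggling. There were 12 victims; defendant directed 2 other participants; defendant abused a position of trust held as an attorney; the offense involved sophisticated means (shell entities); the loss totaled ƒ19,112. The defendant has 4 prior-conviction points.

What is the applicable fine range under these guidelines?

ƒ98,000–ƒ128,000

Base offense level for smuggling: 3.
S1 applies (level before this adjustment is 3 < 9, so +2): 3 + 2 = 5.
S3 applies: 5 + 2 = 7.
S4 applies: 7 + 1 = 8.
S6 applies (level before this adjustment is 8 ≥ 8, so +2): 8 + 2 = 10.
S7 does not apply.
S8 applies: 10 + 3 = 13.
Final offense level: 13.
Level 13 falls in the 12-23 band.
Fine table: Level 12-23 → ƒ98,000–ƒ128,000.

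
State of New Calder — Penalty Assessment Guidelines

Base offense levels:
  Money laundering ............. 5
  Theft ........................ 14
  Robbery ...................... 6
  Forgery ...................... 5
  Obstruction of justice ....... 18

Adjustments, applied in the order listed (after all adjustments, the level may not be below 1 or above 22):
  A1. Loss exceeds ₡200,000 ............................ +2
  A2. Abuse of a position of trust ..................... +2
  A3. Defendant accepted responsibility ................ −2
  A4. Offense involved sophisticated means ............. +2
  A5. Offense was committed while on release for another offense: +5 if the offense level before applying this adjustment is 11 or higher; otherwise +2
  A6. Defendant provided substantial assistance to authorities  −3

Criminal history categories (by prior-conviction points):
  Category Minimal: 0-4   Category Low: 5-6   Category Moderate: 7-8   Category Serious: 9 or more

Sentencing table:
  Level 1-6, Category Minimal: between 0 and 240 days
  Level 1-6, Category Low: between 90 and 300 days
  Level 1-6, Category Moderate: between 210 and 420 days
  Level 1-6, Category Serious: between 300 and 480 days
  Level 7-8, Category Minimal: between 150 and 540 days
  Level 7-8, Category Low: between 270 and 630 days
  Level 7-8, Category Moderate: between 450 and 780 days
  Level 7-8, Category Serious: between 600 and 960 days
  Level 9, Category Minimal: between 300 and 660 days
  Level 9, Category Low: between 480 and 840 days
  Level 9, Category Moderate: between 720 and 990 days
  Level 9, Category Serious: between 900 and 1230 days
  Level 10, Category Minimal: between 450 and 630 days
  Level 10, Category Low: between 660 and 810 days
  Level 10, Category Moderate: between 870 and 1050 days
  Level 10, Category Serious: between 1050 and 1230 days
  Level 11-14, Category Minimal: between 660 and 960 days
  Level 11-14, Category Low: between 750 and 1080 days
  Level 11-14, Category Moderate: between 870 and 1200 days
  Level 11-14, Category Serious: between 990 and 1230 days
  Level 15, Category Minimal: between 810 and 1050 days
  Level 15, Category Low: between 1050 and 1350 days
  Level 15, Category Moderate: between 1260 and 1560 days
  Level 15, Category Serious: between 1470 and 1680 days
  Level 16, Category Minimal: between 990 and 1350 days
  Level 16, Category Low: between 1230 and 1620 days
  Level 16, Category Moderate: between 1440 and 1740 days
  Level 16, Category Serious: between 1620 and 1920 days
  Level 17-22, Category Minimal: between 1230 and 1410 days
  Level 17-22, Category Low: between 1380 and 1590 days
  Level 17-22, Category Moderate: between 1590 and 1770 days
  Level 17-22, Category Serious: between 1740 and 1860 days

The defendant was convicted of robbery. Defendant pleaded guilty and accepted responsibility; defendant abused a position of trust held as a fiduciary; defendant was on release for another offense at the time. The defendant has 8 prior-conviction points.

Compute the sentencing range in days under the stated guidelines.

450-780 days

Base offense level for robbery: 6.
A1 does not apply.
A2 applies: 6 + 2 = 8.
A3 applies: 8 − 2 = 6.
A5 applies (level before this adjustment is 6 < 11, so +2): 6 + 2 = 8.
A6 does not apply.
Final offense level: 8.
Criminal history: 8 prior points → Category Moderate (7-8).
Level 8 falls in the 7-8 band.
Grid: Level 7-8 × Category Moderate = 450-780 days.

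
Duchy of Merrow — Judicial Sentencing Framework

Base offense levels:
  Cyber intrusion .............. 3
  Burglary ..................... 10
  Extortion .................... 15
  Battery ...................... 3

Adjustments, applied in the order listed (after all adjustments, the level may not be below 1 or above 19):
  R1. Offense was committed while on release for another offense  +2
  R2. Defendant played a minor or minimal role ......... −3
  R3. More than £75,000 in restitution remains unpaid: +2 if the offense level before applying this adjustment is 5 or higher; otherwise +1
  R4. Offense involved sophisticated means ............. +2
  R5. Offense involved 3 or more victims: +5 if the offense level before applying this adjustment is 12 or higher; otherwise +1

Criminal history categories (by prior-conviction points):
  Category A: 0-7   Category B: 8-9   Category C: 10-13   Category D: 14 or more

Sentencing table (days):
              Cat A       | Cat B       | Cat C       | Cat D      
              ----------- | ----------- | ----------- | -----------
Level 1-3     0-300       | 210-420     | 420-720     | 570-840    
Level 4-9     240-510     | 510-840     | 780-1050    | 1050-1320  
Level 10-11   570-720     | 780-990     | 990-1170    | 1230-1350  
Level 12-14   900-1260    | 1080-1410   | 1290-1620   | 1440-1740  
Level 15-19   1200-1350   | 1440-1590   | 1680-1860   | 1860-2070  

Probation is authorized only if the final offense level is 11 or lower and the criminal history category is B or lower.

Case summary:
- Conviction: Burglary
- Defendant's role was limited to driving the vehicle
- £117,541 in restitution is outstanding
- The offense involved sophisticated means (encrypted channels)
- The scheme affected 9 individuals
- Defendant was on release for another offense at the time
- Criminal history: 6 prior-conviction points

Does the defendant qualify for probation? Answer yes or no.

Base offense level for burglary: 10.
R1 applies: 10 + 2 = 12.
R2 applies: 12 − 3 = 9.
R3 applies (level before this adjustment is 9 ≥ 5, so +2): 9 + 2 = 11.
R4 applies: 11 + 2 = 13.
R5 applies (level before this adjustment is 13 ≥ 12, so +5): 13 + 5 = 18.
Final offense level: 18.
Criminal history: 6 prior points → Category A (0-7).
Level 18 falls in the 15-19 band.
Grid: Level 15-19 × Category A = 1200-1350 days.
Probation check: level 18 > 11 and category A ≤ B → not eligible.

No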